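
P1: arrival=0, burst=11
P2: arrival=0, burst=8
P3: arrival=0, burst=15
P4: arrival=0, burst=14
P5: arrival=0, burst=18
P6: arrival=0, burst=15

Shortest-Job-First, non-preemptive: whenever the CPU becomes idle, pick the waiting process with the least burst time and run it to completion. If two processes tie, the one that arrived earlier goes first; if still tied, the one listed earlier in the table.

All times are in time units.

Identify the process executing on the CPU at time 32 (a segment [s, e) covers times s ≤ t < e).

P4

Gantt: | P2 0-8 | P1 8-19 | P4 19-33 | P3 33-48 | P6 48-63 | P5 63-81 |
Completion: P1=19  P2=8  P3=48  P4=33  P5=81  P6=63
Turnaround (C−A): P1=19  P2=8  P3=48  P4=33  P5=81  P6=63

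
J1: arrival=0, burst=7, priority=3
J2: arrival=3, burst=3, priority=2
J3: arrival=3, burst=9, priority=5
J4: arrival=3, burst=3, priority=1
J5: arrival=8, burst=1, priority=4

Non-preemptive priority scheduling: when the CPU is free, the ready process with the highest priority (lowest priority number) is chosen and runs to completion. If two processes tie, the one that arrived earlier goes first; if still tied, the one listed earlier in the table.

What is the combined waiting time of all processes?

27

Timeline: | J1 0-7 | J4 7-10 | J2 10-13 | J5 13-14 | J3 14-23 |
Completion: J1=7  J2=13  J3=23  J4=10  J5=14
Turnaround (C−A): J1=7  J2=10  J3=20  J4=7  J5=6
Waiting = turnaround − burst: J1=0, J2=7, J3=11, J4=4, J5=5
Total waiting = 0 + 7 + 11 + 4 + 5 = 27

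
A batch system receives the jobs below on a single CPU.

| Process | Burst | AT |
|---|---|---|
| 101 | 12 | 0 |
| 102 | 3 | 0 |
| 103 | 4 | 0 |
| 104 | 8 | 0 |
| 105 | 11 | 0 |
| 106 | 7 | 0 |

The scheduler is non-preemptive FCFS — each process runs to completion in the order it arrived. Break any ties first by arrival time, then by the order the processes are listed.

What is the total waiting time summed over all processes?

111

Timeline: | 101 0-12 | 102 12-15 | 103 15-19 | 104 19-27 | 105 27-38 | 106 38-45 |
Completion: 101=12  102=15  103=19  104=27  105=38  106=45
Waiting = turnaround − burst: 101=0, 102=12, 103=15, 104=19, 105=27, 106=38
Total waiting = 0 + 12 + 15 + 19 + 27 + 38 = 111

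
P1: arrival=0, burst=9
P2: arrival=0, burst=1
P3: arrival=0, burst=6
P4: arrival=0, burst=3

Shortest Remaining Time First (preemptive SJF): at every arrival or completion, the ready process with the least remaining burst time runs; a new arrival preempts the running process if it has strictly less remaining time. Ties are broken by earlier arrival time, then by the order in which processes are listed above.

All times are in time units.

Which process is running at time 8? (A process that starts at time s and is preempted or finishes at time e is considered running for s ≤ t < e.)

P3

Gantt: | P2 0-1 | P4 1-4 | P3 4-10 | P1 10-19 |
Completion: P1=19  P2=1  P3=10  P4=4
Turnaround (C−A): P1=19  P2=1  P3=10  P4=4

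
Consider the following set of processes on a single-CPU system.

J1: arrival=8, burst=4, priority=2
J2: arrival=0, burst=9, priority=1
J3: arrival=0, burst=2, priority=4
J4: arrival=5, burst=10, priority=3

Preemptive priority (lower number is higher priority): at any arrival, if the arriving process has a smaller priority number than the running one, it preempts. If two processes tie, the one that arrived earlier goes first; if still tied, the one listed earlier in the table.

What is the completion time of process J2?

Schedule: | J2 0-9 | J1 9-13 | J4 13-23 | J3 23-25 |
Completion: J1=13  J2=9  J3=25  J4=23
Turnaround (C−A): J1=5  J2=9  J3=25  J4=18

9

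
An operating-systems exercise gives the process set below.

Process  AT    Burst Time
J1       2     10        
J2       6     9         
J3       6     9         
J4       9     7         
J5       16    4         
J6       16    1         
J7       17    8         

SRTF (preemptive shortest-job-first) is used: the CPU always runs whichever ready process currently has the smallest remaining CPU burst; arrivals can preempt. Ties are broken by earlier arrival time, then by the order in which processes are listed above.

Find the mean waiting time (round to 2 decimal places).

10.86

Schedule: | idle 0-2 | J1 2-12 | J4 12-16 | J6 16-17 | J4 17-20 | J5 20-24 | J7 24-32 | J2 32-41 | J3 41-50 |
Completion: J1=12  J2=41  J3=50  J4=20  J5=24  J6=17  J7=32
Turnaround (C−A): J1=10  J2=35  J3=44  J4=11  J5=8  J6=1  J7=15
Waiting times: J1=0, J2=26, J3=35, J4=4, J5=4, J6=0, J7=7
Average waiting = (0+26+35+4+4+0+7) / 7 = 76/7 = 10.86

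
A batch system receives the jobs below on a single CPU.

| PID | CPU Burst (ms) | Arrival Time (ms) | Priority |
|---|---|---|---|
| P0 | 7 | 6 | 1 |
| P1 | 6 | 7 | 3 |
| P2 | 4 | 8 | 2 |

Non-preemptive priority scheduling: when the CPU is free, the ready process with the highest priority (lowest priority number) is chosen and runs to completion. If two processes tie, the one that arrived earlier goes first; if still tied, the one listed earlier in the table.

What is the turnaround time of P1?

16

Timeline: | idle 0-6 | P0 6-13 | P2 13-17 | P1 17-23 |
Completion: P0=13  P1=23  P2=17
Turnaround(P1) = completion − arrival = 23 − 7 = 16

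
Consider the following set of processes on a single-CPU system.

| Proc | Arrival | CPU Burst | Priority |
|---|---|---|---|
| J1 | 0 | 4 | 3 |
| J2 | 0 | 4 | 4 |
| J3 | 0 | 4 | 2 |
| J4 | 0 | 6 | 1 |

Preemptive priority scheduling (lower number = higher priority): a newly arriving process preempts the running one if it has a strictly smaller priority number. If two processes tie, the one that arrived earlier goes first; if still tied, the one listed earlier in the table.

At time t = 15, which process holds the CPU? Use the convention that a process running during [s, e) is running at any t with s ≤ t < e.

Timeline: | J4 0-6 | J3 6-10 | J1 10-14 | J2 14-18 |
Completion: J1=14  J2=18  J3=10  J4=6
Turnaround (C−A): J1=14  J2=18  J3=10  J4=6

J2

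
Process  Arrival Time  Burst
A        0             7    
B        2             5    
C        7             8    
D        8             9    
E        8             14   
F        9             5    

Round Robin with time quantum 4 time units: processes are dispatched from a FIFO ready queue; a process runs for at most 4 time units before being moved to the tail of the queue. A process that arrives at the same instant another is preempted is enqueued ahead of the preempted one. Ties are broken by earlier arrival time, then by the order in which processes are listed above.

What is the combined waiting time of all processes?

Schedule: | A 0-4 | B 4-8 | A 8-11 | C 11-15 | D 15-19 | E 19-23 | B 23-24 | F 24-28 | C 28-32 | D 32-36 | E 36-40 | F 40-41 | D 41-42 | E 42-48 |
Completion: A=11  B=24  C=32  D=42  E=48  F=41
Waiting = turnaround − burst: A=4, B=17, C=17, D=25, E=26, F=27
Total waiting = 4 + 17 + 17 + 25 + 26 + 27 = 116

116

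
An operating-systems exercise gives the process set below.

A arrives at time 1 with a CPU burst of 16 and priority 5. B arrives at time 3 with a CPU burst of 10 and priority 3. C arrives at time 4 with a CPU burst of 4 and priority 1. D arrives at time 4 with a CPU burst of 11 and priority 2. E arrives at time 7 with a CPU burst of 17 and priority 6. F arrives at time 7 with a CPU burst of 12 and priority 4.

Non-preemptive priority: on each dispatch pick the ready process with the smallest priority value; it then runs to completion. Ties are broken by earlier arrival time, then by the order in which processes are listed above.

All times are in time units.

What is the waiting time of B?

Gantt: | idle 0-1 | A 1-17 | C 17-21 | D 21-32 | B 32-42 | F 42-54 | E 54-71 |
Completion: A=17  B=42  C=21  D=32  E=71  F=54
Turnaround (C−A): A=16  B=39  C=17  D=28  E=64  F=47
Waiting(B) = turnaround − burst = 39 − 10 = 29

29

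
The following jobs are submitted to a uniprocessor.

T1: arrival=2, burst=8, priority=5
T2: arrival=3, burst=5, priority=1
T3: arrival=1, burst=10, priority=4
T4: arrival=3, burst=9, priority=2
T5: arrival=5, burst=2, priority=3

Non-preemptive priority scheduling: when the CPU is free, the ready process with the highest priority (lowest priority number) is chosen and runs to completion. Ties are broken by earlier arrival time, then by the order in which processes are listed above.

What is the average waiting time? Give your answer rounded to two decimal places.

Gantt: | idle 0-1 | T3 1-11 | T2 11-16 | T4 16-25 | T5 25-27 | T1 27-35 |
Completion: T1=35  T2=16  T3=11  T4=25  T5=27
Turnaround (C−A): T1=33  T2=13  T3=10  T4=22  T5=22
Waiting times: T1=25, T2=8, T3=0, T4=13, T5=20
Average waiting = (25+8+0+13+20) / 5 = 66/5 = 13.20

13.20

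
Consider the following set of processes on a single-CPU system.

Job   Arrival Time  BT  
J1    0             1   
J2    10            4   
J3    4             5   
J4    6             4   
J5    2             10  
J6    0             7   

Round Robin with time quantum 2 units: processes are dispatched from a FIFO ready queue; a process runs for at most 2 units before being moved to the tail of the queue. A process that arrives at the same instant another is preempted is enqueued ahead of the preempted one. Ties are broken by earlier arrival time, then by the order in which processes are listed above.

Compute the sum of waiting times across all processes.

Timeline: | J1 0-1 | J6 1-3 | J5 3-5 | J6 5-7 | J3 7-9 | J5 9-11 | J4 11-13 | J6 13-15 | J3 15-17 | J2 17-19 | J5 19-21 | J4 21-23 | J6 23-24 | J3 24-25 | J2 25-27 | J5 27-31 |
Completion: J1=1  J2=27  J3=25  J4=23  J5=31  J6=24
Waiting = turnaround − burst: J1=0, J2=13, J3=16, J4=13, J5=19, J6=17
Total waiting = 0 + 13 + 16 + 13 + 19 + 17 = 78

78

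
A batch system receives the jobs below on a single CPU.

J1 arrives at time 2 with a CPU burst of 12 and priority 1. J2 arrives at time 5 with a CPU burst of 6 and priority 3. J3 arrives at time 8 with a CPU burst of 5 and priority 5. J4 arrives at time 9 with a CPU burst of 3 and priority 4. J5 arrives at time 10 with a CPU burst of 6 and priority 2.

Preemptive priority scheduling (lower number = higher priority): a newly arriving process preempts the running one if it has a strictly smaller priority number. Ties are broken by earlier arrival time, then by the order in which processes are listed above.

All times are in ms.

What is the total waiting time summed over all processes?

57

Gantt: | idle 0-2 | J1 2-14 | J5 14-20 | J2 20-26 | J4 26-29 | J3 29-34 |
Completion: J1=14  J2=26  J3=34  J4=29  J5=20
Waiting = turnaround − burst: J1=0, J2=15, J3=21, J4=17, J5=4
Total waiting = 0 + 15 + 21 + 17 + 4 = 57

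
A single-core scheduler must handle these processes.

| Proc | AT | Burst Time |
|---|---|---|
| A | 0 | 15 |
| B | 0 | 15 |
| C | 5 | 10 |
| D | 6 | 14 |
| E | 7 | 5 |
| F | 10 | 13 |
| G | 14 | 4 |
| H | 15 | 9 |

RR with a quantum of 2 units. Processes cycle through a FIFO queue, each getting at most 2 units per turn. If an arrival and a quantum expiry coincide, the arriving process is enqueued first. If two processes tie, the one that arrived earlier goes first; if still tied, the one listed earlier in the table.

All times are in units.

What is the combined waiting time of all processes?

418

Schedule: | A 0-2 | B 2-4 | A 4-6 | B 6-8 | C 8-10 | D 10-12 | A 12-14 | E 14-16 | B 16-18 | F 18-20 | C 20-22 | D 22-24 | G 24-26 | A 26-28 | H 28-30 | E 30-32 | B 32-34 | F 34-36 | C 36-38 | D 38-40 | G 40-42 | A 42-44 | H 44-46 | E 46-47 | B 47-49 | F 49-51 | C 51-53 | D 53-55 | A 55-57 | H 57-59 | B 59-61 | F 61-63 | C 63-65 | D 65-67 | A 67-69 | H 69-71 | B 71-73 | F 73-75 | D 75-77 | A 77-78 | H 78-79 | B 79-80 | F 80-82 | D 82-84 | F 84-85 |
Completion: A=78  B=80  C=65  D=84  E=47  F=85  G=42  H=79
Turnaround (C−A): A=78  B=80  C=60  D=78  E=40  F=75  G=28  H=64
Waiting = turnaround − burst: A=63, B=65, C=50, D=64, E=35, F=62, G=24, H=55
Total waiting = 63 + 65 + 50 + 64 + 35 + 62 + 24 + 55 = 418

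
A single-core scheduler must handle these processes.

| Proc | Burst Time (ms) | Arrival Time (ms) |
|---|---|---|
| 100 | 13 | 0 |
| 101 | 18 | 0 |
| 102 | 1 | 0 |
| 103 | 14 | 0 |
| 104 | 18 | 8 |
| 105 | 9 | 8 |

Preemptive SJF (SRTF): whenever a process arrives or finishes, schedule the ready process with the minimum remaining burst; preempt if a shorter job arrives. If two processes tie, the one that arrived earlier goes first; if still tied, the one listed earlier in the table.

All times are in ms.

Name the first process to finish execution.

Schedule: | 102 0-1 | 100 1-14 | 105 14-23 | 103 23-37 | 101 37-55 | 104 55-73 |
Completion: 100=14  101=55  102=1  103=37  104=73  105=23
Finish order: 102 → 100 → 105 → 103 → 101 → 104

102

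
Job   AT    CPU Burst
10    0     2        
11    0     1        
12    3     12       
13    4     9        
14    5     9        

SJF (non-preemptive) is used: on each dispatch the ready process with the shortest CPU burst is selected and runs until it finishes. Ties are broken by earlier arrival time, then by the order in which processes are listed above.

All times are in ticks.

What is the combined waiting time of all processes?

Gantt: | 11 0-1 | 10 1-3 | 12 3-15 | 13 15-24 | 14 24-33 |
Completion: 10=3  11=1  12=15  13=24  14=33
Waiting = turnaround − burst: 10=1, 11=0, 12=0, 13=11, 14=19
Total waiting = 1 + 0 + 0 + 11 + 19 = 31

31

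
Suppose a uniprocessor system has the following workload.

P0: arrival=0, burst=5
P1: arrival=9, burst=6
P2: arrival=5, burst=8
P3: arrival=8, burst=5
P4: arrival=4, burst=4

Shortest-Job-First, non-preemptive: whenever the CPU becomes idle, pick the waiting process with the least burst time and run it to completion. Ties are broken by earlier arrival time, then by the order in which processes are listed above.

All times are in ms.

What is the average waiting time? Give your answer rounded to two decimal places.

4.40

Schedule: | P0 0-5 | P4 5-9 | P3 9-14 | P1 14-20 | P2 20-28 |
Completion: P0=5  P1=20  P2=28  P3=14  P4=9
Waiting times: P0=0, P1=5, P2=15, P3=1, P4=1
Average waiting = (0+5+15+1+1) / 5 = 22/5 = 4.40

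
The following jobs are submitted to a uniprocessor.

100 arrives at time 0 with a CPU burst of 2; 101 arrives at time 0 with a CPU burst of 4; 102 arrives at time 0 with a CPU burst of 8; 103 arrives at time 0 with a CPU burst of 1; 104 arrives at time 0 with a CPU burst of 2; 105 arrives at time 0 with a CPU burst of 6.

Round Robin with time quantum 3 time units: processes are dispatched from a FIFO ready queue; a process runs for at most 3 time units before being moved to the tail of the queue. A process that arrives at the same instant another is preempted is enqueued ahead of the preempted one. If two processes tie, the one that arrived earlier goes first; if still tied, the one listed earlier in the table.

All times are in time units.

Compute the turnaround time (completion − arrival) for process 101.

Gantt: | 100 0-2 | 101 2-5 | 102 5-8 | 103 8-9 | 104 9-11 | 105 11-14 | 101 14-15 | 102 15-18 | 105 18-21 | 102 21-23 |
Completion: 100=2  101=15  102=23  103=9  104=11  105=21
Turnaround(101) = completion − arrival = 15 − 0 = 15

15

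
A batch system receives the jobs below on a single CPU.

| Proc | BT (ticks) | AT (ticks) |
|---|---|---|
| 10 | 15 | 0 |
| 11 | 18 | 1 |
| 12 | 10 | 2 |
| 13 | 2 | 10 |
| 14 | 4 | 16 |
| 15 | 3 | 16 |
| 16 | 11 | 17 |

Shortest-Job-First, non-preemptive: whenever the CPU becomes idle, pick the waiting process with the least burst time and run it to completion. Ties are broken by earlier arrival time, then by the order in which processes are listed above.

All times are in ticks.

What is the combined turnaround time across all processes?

156

Gantt: | 10 0-15 | 13 15-17 | 15 17-20 | 14 20-24 | 12 24-34 | 16 34-45 | 11 45-63 |
Completion: 10=15  11=63  12=34  13=17  14=24  15=20  16=45
Turnaround = completion − arrival: 10=15, 11=62, 12=32, 13=7, 14=8, 15=4, 16=28
Total turnaround = 15 + 62 + 32 + 7 + 8 + 4 + 28 = 156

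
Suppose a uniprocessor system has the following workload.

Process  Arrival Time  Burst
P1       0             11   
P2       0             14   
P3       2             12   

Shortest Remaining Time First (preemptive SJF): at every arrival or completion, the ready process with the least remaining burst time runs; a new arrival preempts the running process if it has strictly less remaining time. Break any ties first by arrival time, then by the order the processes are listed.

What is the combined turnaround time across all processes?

69

Gantt: | P1 0-11 | P3 11-23 | P2 23-37 |
Completion: P1=11  P2=37  P3=23
Turnaround (C−A): P1=11  P2=37  P3=21
Turnaround = completion − arrival: P1=11, P2=37, P3=21
Total turnaround = 11 + 37 + 21 = 69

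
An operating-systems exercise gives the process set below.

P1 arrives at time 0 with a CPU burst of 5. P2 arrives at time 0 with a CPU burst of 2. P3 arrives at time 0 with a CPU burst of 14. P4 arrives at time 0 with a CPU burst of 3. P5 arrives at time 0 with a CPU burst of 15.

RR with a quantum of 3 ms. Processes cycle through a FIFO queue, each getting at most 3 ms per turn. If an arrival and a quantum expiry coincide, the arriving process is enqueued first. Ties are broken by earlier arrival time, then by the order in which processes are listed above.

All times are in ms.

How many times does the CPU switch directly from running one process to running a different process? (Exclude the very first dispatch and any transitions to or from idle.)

Timeline: | P1 0-3 | P2 3-5 | P3 5-8 | P4 8-11 | P5 11-14 | P1 14-16 | P3 16-19 | P5 19-22 | P3 22-25 | P5 25-28 | P3 28-31 | P5 31-34 | P3 34-36 | P5 36-39 |
Completion: P1=16  P2=5  P3=36  P4=11  P5=39
Turnaround (C−A): P1=16  P2=5  P3=36  P4=11  P5=39

13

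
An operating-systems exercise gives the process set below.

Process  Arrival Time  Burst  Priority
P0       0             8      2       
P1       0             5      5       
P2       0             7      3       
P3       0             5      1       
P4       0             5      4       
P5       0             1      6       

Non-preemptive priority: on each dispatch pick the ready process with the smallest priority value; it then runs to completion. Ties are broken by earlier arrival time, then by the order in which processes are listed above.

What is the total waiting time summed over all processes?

93

Timeline: | P3 0-5 | P0 5-13 | P2 13-20 | P4 20-25 | P1 25-30 | P5 30-31 |
Completion: P0=13  P1=30  P2=20  P3=5  P4=25  P5=31
Waiting = turnaround − burst: P0=5, P1=25, P2=13, P3=0, P4=20, P5=30
Total waiting = 5 + 25 + 13 + 0 + 20 + 30 = 93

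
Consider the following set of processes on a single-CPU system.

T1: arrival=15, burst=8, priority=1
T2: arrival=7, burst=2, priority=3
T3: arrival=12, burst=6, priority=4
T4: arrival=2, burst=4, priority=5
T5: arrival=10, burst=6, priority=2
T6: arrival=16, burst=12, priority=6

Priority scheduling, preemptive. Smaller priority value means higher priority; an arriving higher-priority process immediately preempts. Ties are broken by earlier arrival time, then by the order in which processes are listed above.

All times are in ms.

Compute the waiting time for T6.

14

Timeline: | idle 0-2 | T4 2-6 | idle 6-7 | T2 7-9 | idle 9-10 | T5 10-15 | T1 15-23 | T5 23-24 | T3 24-30 | T6 30-42 |
Completion: T1=23  T2=9  T3=30  T4=6  T5=24  T6=42
Waiting(T6) = turnaround − burst = 26 − 12 = 14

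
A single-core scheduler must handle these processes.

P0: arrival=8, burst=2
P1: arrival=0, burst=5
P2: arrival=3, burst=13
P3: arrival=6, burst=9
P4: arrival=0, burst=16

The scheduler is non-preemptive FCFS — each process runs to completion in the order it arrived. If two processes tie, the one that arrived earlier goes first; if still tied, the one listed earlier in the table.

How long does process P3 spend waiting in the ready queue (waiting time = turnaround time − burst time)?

28

Schedule: | P1 0-5 | P4 5-21 | P2 21-34 | P3 34-43 | P0 43-45 |
Completion: P0=45  P1=5  P2=34  P3=43  P4=21
Waiting(P3) = turnaround − burst = 37 − 9 = 28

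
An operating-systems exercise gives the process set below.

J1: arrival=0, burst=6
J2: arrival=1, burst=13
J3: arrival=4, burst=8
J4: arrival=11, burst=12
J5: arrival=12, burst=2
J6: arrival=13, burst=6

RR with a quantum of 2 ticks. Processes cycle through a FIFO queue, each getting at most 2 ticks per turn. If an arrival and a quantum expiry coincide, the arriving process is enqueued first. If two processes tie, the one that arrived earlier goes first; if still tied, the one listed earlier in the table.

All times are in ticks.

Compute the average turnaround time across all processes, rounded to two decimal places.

Gantt: | J1 0-2 | J2 2-4 | J1 4-6 | J3 6-8 | J2 8-10 | J1 10-12 | J3 12-14 | J2 14-16 | J4 16-18 | J5 18-20 | J6 20-22 | J3 22-24 | J2 24-26 | J4 26-28 | J6 28-30 | J3 30-32 | J2 32-34 | J4 34-36 | J6 36-38 | J2 38-40 | J4 40-42 | J2 42-43 | J4 43-47 |
Completion: J1=12  J2=43  J3=32  J4=47  J5=20  J6=38
Turnaround (C−A): J1=12  J2=42  J3=28  J4=36  J5=8  J6=25
Turnaround times: J1=12, J2=42, J3=28, J4=36, J5=8, J6=25
Average turnaround = (12+42+28+36+8+25) / 6 = 151/6 = 25.17

25.17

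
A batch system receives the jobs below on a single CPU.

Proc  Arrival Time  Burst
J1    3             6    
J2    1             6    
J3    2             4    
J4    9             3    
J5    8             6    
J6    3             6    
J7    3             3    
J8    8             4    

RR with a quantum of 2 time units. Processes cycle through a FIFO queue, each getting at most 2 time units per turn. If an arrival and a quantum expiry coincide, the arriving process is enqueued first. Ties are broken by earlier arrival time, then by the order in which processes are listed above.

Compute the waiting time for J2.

Schedule: | idle 0-1 | J2 1-3 | J3 3-5 | J1 5-7 | J6 7-9 | J7 9-11 | J2 11-13 | J3 13-15 | J1 15-17 | J5 17-19 | J8 19-21 | J4 21-23 | J6 23-25 | J7 25-26 | J2 26-28 | J1 28-30 | J5 30-32 | J8 32-34 | J4 34-35 | J6 35-37 | J5 37-39 |
Completion: J1=30  J2=28  J3=15  J4=35  J5=39  J6=37  J7=26  J8=34
Waiting(J2) = turnaround − burst = 27 − 6 = 21

21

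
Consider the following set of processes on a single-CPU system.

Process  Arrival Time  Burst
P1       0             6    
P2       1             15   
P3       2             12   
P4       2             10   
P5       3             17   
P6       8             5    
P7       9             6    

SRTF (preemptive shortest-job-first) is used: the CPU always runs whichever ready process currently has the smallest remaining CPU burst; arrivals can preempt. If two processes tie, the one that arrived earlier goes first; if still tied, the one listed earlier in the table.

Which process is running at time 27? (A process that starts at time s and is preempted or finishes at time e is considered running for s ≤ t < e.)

Gantt: | P1 0-6 | P4 6-8 | P6 8-13 | P7 13-19 | P4 19-27 | P3 27-39 | P2 39-54 | P5 54-71 |
Completion: P1=6  P2=54  P3=39  P4=27  P5=71  P6=13  P7=19
Turnaround (C−A): P1=6  P2=53  P3=37  P4=25  P5=68  P6=5  P7=10

P3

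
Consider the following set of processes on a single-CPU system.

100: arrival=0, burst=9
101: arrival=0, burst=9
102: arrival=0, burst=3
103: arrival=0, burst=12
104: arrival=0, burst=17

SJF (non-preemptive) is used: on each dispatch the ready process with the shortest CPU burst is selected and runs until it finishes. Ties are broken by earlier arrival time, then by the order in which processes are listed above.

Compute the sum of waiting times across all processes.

69

Timeline: | 102 0-3 | 100 3-12 | 101 12-21 | 103 21-33 | 104 33-50 |
Completion: 100=12  101=21  102=3  103=33  104=50
Waiting = turnaround − burst: 100=3, 101=12, 102=0, 103=21, 104=33
Total waiting = 3 + 12 + 0 + 21 + 33 = 69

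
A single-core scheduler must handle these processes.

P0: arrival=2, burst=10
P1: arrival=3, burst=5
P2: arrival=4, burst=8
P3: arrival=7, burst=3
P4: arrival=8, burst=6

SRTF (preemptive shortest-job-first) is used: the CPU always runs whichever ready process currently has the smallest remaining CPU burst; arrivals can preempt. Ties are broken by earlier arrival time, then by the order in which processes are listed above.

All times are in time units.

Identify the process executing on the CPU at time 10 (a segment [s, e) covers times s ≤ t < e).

P3

Schedule: | idle 0-2 | P0 2-3 | P1 3-8 | P3 8-11 | P4 11-17 | P2 17-25 | P0 25-34 |
Completion: P0=34  P1=8  P2=25  P3=11  P4=17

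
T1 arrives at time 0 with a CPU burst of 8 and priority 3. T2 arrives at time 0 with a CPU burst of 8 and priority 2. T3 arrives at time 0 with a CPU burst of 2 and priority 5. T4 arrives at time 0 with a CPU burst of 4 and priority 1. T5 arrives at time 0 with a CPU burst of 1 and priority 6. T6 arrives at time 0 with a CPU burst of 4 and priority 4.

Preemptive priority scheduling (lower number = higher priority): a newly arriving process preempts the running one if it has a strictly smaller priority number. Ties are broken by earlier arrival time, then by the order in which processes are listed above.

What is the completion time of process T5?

Timeline: | T4 0-4 | T2 4-12 | T1 12-20 | T6 20-24 | T3 24-26 | T5 26-27 |
Completion: T1=20  T2=12  T3=26  T4=4  T5=27  T6=24

27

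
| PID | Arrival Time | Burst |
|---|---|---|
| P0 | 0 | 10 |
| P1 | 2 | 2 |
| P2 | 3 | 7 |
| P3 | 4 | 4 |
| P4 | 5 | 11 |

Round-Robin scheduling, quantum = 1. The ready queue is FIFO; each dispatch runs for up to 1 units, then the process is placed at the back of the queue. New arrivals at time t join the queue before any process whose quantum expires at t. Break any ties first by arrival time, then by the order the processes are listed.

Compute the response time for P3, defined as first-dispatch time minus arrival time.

2

Timeline: | P0 0-2 | P1 2-3 | P0 3-4 | P2 4-5 | P1 5-6 | P3 6-7 | P0 7-8 | P4 8-9 | P2 9-10 | P3 10-11 | P0 11-12 | P4 12-13 | P2 13-14 | P3 14-15 | P0 15-16 | P4 16-17 | P2 17-18 | P3 18-19 | P0 19-20 | P4 20-21 | P2 21-22 | P0 22-23 | P4 23-24 | P2 24-25 | P0 25-26 | P4 26-27 | P2 27-28 | P0 28-29 | P4 29-34 |
Completion: P0=29  P1=6  P2=28  P3=19  P4=34
Turnaround (C−A): P0=29  P1=4  P2=25  P3=15  P4=29
Response(P3) = first start − arrival = 6 − 4 = 2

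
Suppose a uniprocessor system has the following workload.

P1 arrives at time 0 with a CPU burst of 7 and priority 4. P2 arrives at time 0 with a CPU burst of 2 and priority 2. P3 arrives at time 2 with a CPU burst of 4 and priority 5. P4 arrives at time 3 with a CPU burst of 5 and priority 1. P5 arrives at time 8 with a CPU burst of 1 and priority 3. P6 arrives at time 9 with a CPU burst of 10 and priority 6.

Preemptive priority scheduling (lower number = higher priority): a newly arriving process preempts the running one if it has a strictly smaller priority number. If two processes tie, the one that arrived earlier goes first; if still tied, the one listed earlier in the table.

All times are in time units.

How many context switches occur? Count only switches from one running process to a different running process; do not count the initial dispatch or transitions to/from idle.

6

Timeline: | P2 0-2 | P1 2-3 | P4 3-8 | P5 8-9 | P1 9-15 | P3 15-19 | P6 19-29 |
Completion: P1=15  P2=2  P3=19  P4=8  P5=9  P6=29
Turnaround (C−A): P1=15  P2=2  P3=17  P4=5  P5=1  P6=20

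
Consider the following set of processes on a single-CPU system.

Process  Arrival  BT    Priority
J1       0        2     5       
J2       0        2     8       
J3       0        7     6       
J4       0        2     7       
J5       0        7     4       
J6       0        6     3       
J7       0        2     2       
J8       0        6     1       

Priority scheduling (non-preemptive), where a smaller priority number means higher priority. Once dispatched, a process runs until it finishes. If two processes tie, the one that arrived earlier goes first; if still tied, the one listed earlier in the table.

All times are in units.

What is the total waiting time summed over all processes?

Schedule: | J8 0-6 | J7 6-8 | J6 8-14 | J5 14-21 | J1 21-23 | J3 23-30 | J4 30-32 | J2 32-34 |
Completion: J1=23  J2=34  J3=30  J4=32  J5=21  J6=14  J7=8  J8=6
Waiting = turnaround − burst: J1=21, J2=32, J3=23, J4=30, J5=14, J6=8, J7=6, J8=0
Total waiting = 21 + 32 + 23 + 30 + 14 + 8 + 6 + 0 = 134

134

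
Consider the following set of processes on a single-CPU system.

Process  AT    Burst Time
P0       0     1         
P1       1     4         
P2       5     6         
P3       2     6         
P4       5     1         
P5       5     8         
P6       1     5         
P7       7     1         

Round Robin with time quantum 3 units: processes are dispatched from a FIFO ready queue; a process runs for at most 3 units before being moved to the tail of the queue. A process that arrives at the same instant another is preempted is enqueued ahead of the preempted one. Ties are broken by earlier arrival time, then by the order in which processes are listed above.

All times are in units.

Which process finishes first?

Gantt: | P0 0-1 | P1 1-4 | P6 4-7 | P3 7-10 | P1 10-11 | P2 11-14 | P4 14-15 | P5 15-18 | P7 18-19 | P6 19-21 | P3 21-24 | P2 24-27 | P5 27-32 |
Completion: P0=1  P1=11  P2=27  P3=24  P4=15  P5=32  P6=21  P7=19
Turnaround (C−A): P0=1  P1=10  P2=22  P3=22  P4=10  P5=27  P6=20  P7=12
Finish order: P0 → P1 → P4 → P7 → P6 → P3 → P2 → P5

P0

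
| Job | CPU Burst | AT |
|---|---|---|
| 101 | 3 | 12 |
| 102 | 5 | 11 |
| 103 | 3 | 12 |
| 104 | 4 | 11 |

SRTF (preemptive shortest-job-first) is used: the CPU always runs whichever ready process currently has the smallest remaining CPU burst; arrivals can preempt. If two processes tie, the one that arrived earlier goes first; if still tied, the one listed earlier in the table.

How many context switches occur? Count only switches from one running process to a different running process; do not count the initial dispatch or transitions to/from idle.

3

Timeline: | idle 0-11 | 104 11-15 | 101 15-18 | 103 18-21 | 102 21-26 |
Completion: 101=18  102=26  103=21  104=15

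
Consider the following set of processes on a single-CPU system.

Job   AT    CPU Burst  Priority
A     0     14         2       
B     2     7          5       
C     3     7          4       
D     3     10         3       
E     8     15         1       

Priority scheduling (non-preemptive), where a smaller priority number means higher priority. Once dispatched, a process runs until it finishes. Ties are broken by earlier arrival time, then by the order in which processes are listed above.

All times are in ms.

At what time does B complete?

53

Schedule: | A 0-14 | E 14-29 | D 29-39 | C 39-46 | B 46-53 |
Completion: A=14  B=53  C=46  D=39  E=29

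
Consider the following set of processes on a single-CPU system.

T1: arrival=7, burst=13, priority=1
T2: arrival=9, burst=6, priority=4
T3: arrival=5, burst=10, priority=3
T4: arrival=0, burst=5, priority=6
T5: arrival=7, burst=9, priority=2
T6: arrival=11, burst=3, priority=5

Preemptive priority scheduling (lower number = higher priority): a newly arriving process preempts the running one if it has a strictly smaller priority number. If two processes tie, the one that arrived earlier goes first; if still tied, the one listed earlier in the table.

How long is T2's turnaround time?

34

Gantt: | T4 0-5 | T3 5-7 | T1 7-20 | T5 20-29 | T3 29-37 | T2 37-43 | T6 43-46 |
Completion: T1=20  T2=43  T3=37  T4=5  T5=29  T6=46
Turnaround (C−A): T1=13  T2=34  T3=32  T4=5  T5=22  T6=35
Turnaround(T2) = completion − arrival = 43 − 9 = 34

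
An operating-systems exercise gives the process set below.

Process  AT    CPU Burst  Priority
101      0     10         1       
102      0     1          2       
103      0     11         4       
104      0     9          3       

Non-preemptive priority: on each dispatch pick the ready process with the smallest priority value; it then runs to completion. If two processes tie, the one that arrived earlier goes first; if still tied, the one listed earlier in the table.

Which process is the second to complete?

Schedule: | 101 0-10 | 102 10-11 | 104 11-20 | 103 20-31 |
Completion: 101=10  102=11  103=31  104=20
Finish order: 101 → 102 → 104 → 103

102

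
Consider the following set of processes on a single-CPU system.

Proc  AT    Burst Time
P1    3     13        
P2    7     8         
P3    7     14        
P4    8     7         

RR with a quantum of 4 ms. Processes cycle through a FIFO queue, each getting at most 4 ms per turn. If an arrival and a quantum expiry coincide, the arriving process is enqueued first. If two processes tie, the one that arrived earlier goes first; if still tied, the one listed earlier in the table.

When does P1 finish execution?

43

Gantt: | idle 0-3 | P1 3-7 | P2 7-11 | P3 11-15 | P1 15-19 | P4 19-23 | P2 23-27 | P3 27-31 | P1 31-35 | P4 35-38 | P3 38-42 | P1 42-43 | P3 43-45 |
Completion: P1=43  P2=27  P3=45  P4=38
Turnaround (C−A): P1=40  P2=20  P3=38  P4=30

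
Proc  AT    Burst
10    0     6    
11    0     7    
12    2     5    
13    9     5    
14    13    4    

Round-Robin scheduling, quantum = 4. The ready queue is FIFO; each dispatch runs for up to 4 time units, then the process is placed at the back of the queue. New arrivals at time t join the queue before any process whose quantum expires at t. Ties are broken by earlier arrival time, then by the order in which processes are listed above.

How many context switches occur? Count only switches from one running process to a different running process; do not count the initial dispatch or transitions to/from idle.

8

Schedule: | 10 0-4 | 11 4-8 | 12 8-12 | 10 12-14 | 11 14-17 | 13 17-21 | 12 21-22 | 14 22-26 | 13 26-27 |
Completion: 10=14  11=17  12=22  13=27  14=26
Turnaround (C−A): 10=14  11=17  12=20  13=18  14=13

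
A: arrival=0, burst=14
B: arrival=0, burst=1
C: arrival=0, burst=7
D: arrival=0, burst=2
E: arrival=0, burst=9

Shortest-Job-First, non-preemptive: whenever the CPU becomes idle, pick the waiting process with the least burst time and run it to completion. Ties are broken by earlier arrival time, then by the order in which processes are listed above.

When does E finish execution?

19

Schedule: | B 0-1 | D 1-3 | C 3-10 | E 10-19 | A 19-33 |
Completion: A=33  B=1  C=10  D=3  E=19
Turnaround (C−A): A=33  B=1  C=10  D=3  E=19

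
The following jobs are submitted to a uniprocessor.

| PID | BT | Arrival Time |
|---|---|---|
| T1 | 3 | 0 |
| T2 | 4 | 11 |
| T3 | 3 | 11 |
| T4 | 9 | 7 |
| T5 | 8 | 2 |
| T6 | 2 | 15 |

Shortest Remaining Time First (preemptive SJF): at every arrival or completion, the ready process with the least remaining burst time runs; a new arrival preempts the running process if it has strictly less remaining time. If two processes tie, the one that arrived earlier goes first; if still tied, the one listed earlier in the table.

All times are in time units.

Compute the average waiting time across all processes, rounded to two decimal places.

3.17

Schedule: | T1 0-3 | T5 3-11 | T3 11-14 | T2 14-15 | T6 15-17 | T2 17-20 | T4 20-29 |
Completion: T1=3  T2=20  T3=14  T4=29  T5=11  T6=17
Waiting times: T1=0, T2=5, T3=0, T4=13, T5=1, T6=0
Average waiting = (0+5+0+13+1+0) / 6 = 19/6 = 3.17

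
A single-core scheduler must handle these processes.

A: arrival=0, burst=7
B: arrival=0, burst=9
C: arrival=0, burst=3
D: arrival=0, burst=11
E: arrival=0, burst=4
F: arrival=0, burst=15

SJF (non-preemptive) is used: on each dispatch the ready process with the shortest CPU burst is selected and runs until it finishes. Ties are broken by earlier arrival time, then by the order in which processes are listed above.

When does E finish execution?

7

Gantt: | C 0-3 | E 3-7 | A 7-14 | B 14-23 | D 23-34 | F 34-49 |
Completion: A=14  B=23  C=3  D=34  E=7  F=49
Turnaround (C−A): A=14  B=23  C=3  D=34  E=7  F=49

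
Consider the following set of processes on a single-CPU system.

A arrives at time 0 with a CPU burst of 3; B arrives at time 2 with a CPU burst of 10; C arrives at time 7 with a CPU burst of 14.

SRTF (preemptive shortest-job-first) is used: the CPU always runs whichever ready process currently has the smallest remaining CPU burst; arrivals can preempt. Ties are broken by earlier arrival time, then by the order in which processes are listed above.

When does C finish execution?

Timeline: | A 0-3 | B 3-13 | C 13-27 |
Completion: A=3  B=13  C=27
Turnaround (C−A): A=3  B=11  C=20

27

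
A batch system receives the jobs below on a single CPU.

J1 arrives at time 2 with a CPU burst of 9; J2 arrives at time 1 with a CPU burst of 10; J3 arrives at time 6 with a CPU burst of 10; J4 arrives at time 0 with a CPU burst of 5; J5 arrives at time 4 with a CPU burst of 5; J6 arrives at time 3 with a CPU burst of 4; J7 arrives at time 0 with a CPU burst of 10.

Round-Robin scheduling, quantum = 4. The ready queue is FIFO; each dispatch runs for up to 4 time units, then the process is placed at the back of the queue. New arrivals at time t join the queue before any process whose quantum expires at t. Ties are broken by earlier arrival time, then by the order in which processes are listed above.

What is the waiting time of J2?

Gantt: | J4 0-4 | J7 4-8 | J2 8-12 | J1 12-16 | J6 16-20 | J5 20-24 | J4 24-25 | J3 25-29 | J7 29-33 | J2 33-37 | J1 37-41 | J5 41-42 | J3 42-46 | J7 46-48 | J2 48-50 | J1 50-51 | J3 51-53 |
Completion: J1=51  J2=50  J3=53  J4=25  J5=42  J6=20  J7=48
Turnaround (C−A): J1=49  J2=49  J3=47  J4=25  J5=38  J6=17  J7=48
Waiting(J2) = turnaround − burst = 49 − 10 = 39

39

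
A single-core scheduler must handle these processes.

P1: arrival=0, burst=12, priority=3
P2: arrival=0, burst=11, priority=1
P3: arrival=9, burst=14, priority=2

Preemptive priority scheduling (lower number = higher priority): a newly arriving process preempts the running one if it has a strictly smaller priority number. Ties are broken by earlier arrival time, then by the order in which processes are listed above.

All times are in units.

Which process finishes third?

P1

Schedule: | P2 0-11 | P3 11-25 | P1 25-37 |
Completion: P1=37  P2=11  P3=25
Turnaround (C−A): P1=37  P2=11  P3=16
Finish order: P2 → P3 → P1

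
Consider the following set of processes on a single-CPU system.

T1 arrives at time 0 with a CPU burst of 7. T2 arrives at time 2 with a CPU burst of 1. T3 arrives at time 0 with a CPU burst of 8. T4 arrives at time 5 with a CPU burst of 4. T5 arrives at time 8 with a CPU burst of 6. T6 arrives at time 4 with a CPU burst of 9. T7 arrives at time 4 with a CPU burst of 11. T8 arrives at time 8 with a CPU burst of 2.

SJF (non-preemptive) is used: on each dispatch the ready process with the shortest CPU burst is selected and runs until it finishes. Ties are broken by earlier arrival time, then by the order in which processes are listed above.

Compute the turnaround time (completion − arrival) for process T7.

44

Schedule: | T1 0-7 | T2 7-8 | T8 8-10 | T4 10-14 | T5 14-20 | T3 20-28 | T6 28-37 | T7 37-48 |
Completion: T1=7  T2=8  T3=28  T4=14  T5=20  T6=37  T7=48  T8=10
Turnaround (C−A): T1=7  T2=6  T3=28  T4=9  T5=12  T6=33  T7=44  T8=2
Turnaround(T7) = completion − arrival = 48 − 4 = 44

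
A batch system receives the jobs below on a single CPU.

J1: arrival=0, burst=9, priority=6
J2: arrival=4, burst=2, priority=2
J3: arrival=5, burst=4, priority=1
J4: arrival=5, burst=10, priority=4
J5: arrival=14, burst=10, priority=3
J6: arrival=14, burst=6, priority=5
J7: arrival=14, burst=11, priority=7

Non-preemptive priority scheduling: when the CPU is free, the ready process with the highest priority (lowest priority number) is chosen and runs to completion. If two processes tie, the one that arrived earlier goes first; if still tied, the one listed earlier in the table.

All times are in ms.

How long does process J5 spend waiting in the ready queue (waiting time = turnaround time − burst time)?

1

Schedule: | J1 0-9 | J3 9-13 | J2 13-15 | J5 15-25 | J4 25-35 | J6 35-41 | J7 41-52 |
Completion: J1=9  J2=15  J3=13  J4=35  J5=25  J6=41  J7=52
Waiting(J5) = turnaround − burst = 11 − 10 = 1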